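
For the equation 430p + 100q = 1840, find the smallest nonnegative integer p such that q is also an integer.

gcd(430, 100) = 10  (430 = 4*100 + 30, 100 = 3*30 + 10, 30 = 3*10).
10 divides 1840, so solutions exist.
Back-substituting, 430*(-3) + 100*(13) = 10.
Scale by 1840/10 = 184: (p₀, q₀) = (-552, 2392).
General solution: p = -552 + 10t, q = 2392 - 43t for integer t.
p ≥ 0: smallest is -552 mod 10 = 8 (at t = 56), with q = -16.

8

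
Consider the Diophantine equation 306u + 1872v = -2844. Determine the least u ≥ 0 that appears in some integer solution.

58

gcd(1872, 306) = 18.
18 divides -2844, so solutions exist.
By Bézout, 306·(49) + 1872·(-8) = 18.
Scale by -2844/18 = -158: (u₀, v₀) = (-7742, 1264).
General solution: u = -7742 + 104t, v = 1264 - 17t for integer t.
u ≥ 0: smallest is -7742 mod 104 = 58 (at t = 75), with v = -11.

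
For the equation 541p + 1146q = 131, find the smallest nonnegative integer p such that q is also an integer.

gcd(1146, 541):
  1146 = 2·541 + 64
  541 = 8·64 + 29
  64 = 2·29 + 6
  29 = 4·6 + 5
  6 = 1·5 + 1
  5 = 5·1
so gcd(1146, 541) = 1.
1 divides 131, so solutions exist.
Back-substitute for Bézout coefficients:
  1 = 6 - 1·5
  ... = 541·(-197) + 1146·(93)
Scale by 131/1 = 131: (p₀, q₀) = (-25807, 12183).
General solution: p = -25807 + 1146t, q = 12183 - 541t for integer t.
p ≥ 0: smallest is -25807 mod 1146 = 551 (at t = 23), with q = -260.

551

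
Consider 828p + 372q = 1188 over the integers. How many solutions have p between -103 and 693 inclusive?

gcd(828, 372):
  828 = 2·372 + 84
  372 = 4·84 + 36
  84 = 2·36 + 12
  36 = 3·12
so gcd(828, 372) = 12.
Back-substitute for Bézout coefficients:
  12 = 84 - 2·36
  ... = 828·(9) + 372·(-20)
Scale by 99: particular solution (891, -1980); reduce p mod 31: (23, -48).
General solution: p = 23 + 31t, q = -48 - 69t for integer t.
-103 ≤ 23 + 31t ≤ 693 gives t ∈ [-4, 21], which is 26 values.

26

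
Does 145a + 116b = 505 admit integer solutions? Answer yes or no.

no

gcd(145, 116) = 29.
29 does not divide 505 (remainder 12), so no integer solutions.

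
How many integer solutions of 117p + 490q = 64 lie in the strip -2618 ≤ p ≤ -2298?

gcd(490, 117) = 1.
By Bézout, 117*(-67) + 490*(16) = 1.
Particular solution: (122, -29).
General solution: p = 122 + 490t, q = -29 - 117t for integer t.
-2618 ≤ 122 + 490t ≤ -2298 gives t ∈ [-5, -5], which is 1 value.

1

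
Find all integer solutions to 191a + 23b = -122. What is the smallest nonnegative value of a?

gcd(191, 23) = 1.
1 divides -122, so solutions exist.
By Bézout, 191×(10) + 23×(-83) = 1.
Scale by -122/1 = -122: (a₀, b₀) = (-1220, 10126).
General solution: a = -1220 + 23t, b = 10126 - 191t for integer t.
a ≥ 0: smallest is -1220 mod 23 = 22 (at t = 54), with b = -188.

22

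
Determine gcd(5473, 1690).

gcd(5473, 1690):
  5473 = 3·1690 + 403
  1690 = 4·403 + 78
  403 = 5·78 + 13
  78 = 6·13
so gcd(5473, 1690) = 13.

13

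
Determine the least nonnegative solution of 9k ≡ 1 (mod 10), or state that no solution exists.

9

gcd(10, 9) = 1  (10 = 1*9 + 1, 9 = 9*1).
1 divides 1, so solutions exist.
Back-substituting, 9*(-1) + 10*(1) = 1.
So 9*(-1) ≡ 1 (mod 10); multiply by 1: k ≡ -1 (mod 10).
Smallest nonnegative: k = -1 mod 10 = 9.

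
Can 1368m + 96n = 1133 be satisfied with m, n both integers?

gcd(1368, 96) = 24  (1368 = 14·96 + 24, 96 = 4·24).
24 does not divide 1133 (remainder 5), so no integer solutions.

no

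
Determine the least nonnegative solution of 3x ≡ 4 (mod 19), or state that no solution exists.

14

gcd(19, 3) = 1.
1 divides 4, so solutions exist.
By Bézout, 3×(-6) + 19×(1) = 1.
So 3×(-6) ≡ 1 (mod 19); multiply by 4: x ≡ -24 (mod 19).
Smallest nonnegative: x = -24 mod 19 = 14.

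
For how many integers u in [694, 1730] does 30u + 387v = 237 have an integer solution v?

gcd(387, 30):
  387 = 12*30 + 27
  30 = 1*27 + 3
  27 = 9*3
so gcd(387, 30) = 3.
Back-substitute for Bézout coefficients:
  3 = 30 - 1*27
  ... = 30*(13) + 387*(-1)
Scale by 79: particular solution (1027, -79); reduce u mod 129: (124, -9).
General solution: u = 124 + 129t, v = -9 - 10t for integer t.
694 ≤ 124 + 129t ≤ 1730 gives t ∈ [5, 12], which is 8 values.

8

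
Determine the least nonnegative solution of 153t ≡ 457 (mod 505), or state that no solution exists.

69

gcd(505, 153) = 1.
1 divides 457, so solutions exist.
By Bézout, 153·(-33) + 505·(10) = 1.
So 153·(-33) ≡ 1 (mod 505); multiply by 457: t ≡ -15081 (mod 505).
Smallest nonnegative: t = -15081 mod 505 = 69.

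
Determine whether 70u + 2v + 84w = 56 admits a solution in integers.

gcd(70, 2) = 2.
gcd(2, 84) = 2.
2 divides 56, so integer solutions exist.

yes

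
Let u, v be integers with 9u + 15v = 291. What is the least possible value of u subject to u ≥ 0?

gcd(15, 9):
  15 = 1*9 + 6
  9 = 1*6 + 3
  6 = 2*3
so gcd(15, 9) = 3.
3 divides 291, so solutions exist.
Back-substitute for Bézout coefficients:
  3 = 9 - 1*6
  ... = 9*(2) + 15*(-1)
Scale by 291/3 = 97: (u₀, v₀) = (194, -97).
General solution: u = 194 + 5t, v = -97 - 3t for integer t.
u ≥ 0: smallest is 194 mod 5 = 4 (at t = -38), with v = 17.

4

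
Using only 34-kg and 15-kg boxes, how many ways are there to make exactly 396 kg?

1

Need nonnegative integers with 34j + 15k = 396.
gcd(34, 15) = 1, and 34·(4) + 15·(-9) = 1.
So (j₀, k₀) = (1584, -3564); general j = 1584 + 15t, k = -3564 - 34t.
j ≥ 0 ⇒ t ≥ -105; k ≥ 0 ⇒ t ≤ -105. That's 1 value of t.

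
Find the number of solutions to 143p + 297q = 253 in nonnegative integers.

gcd(297, 143) = 11.
By Bézout, 143×(-2) + 297×(1) = 11.
One solution: (8, -3).
General: p = 8 + 27t, q = -3 - 13t.
p ≥ 0 ⇒ t ≥ 0; q ≥ 0 ⇒ t ≤ -1. So t ∈ [0, -1]: 0 solutions.

0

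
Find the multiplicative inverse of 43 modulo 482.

gcd(482, 43) = 1  (482 = 11*43 + 9, 43 = 4*9 + 7, 9 = 1*7 + 2, 7 = 3*2 + 1, 2 = 2*1).
Back-substituting, 43*(213) + 482*(-19) = 1.
So 43*213 ≡ 1 (mod 482), and 213 mod 482 = 213.

213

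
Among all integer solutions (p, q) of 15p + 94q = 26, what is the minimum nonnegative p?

gcd(94, 15) = 1.
1 divides 26, so solutions exist.
By Bézout, 15×(-25) + 94×(4) = 1.
Scale by 26/1 = 26: (p₀, q₀) = (-650, 104).
General solution: p = -650 + 94t, q = 104 - 15t for integer t.
p ≥ 0: smallest is -650 mod 94 = 8 (at t = 7), with q = -1.

8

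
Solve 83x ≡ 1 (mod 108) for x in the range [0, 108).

95

gcd(108, 83) = 1.
By Bézout, 83*(-13) + 108*(10) = 1.
So 83*-13 ≡ 1 (mod 108), and -13 mod 108 = 95.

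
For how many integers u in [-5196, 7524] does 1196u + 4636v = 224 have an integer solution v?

gcd(4636, 1196):
  4636 = 3·1196 + 1048
  1196 = 1·1048 + 148
  1048 = 7·148 + 12
  148 = 12·12 + 4
  12 = 3·4
so gcd(4636, 1196) = 4.
Back-substitute for Bézout coefficients:
  4 = 148 - 12·12
  ... = 1196·(376) + 4636·(-97)
Scale by 56: particular solution (21056, -5432); reduce u mod 1159: (194, -50).
General solution: u = 194 + 1159t, v = -50 - 299t for integer t.
-5196 ≤ 194 + 1159t ≤ 7524 gives t ∈ [-4, 6], which is 11 values.

11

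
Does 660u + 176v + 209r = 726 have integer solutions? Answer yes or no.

yes

gcd(660, 176) = 44  (660 = 3·176 + 132, 176 = 1·132 + 44, 132 = 3·44).
gcd(44, 209) = 11.
11 divides 726, so integer solutions exist.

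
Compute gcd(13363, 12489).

23

gcd(13363, 12489):
  13363 = 1×12489 + 874
  12489 = 14×874 + 253
  874 = 3×253 + 115
  253 = 2×115 + 23
  115 = 5×23
so gcd(13363, 12489) = 23.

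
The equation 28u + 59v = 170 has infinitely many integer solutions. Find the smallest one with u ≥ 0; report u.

gcd(59, 28) = 1  (59 = 2×28 + 3, 28 = 9×3 + 1, 3 = 3×1).
1 divides 170, so solutions exist.
Back-substituting, 28×(19) + 59×(-9) = 1.
Scale by 170/1 = 170: (u₀, v₀) = (3230, -1530).
General solution: u = 3230 + 59t, v = -1530 - 28t for integer t.
u ≥ 0: smallest is 3230 mod 59 = 44 (at t = -54), with v = -18.

44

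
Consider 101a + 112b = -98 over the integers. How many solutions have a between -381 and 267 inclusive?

gcd(112, 101) = 1  (112 = 1·101 + 11, 101 = 9·11 + 2, 11 = 5·2 + 1, 2 = 2·1).
Back-substituting, 101·(-51) + 112·(46) = 1.
Scale by -98: particular solution (4998, -4508); reduce a mod 112: (70, -64).
General solution: a = 70 + 112t, b = -64 - 101t for integer t.
-381 ≤ 70 + 112t ≤ 267 gives t ∈ [-4, 1], which is 6 values.

6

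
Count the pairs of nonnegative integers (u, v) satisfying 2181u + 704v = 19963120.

gcd(2181, 704) = 1.
By Bézout, 2181×(-51) + 704×(158) = 1.
One solution: (48, 28208).
General: u = 48 + 704t, v = 28208 - 2181t.
u ≥ 0 ⇒ t ≥ 0; v ≥ 0 ⇒ t ≤ 12. So t ∈ [0, 12]: 13 solutions.

13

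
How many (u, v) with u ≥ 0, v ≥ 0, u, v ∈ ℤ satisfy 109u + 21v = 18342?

8

gcd(109, 21):
  109 = 5×21 + 4
  21 = 5×4 + 1
  4 = 4×1
so gcd(109, 21) = 1.
Back-substitute for Bézout coefficients:
  1 = 21 - 5×4
  ... = 109×(-5) + 21×(26)
Scale by 18342: one solution is (-91710, 476892). Reduce u mod 21: (18, 780).
General: u = 18 + 21t, v = 780 - 109t.
u ≥ 0 ⇒ t ≥ 0; v ≥ 0 ⇒ t ≤ 7. So t ∈ [0, 7]: 8 solutions.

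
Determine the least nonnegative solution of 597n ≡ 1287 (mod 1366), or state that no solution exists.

263

gcd(1366, 597) = 1  (1366 = 2×597 + 172, 597 = 3×172 + 81, 172 = 2×81 + 10, 81 = 8×10 + 1, 10 = 10×1).
1 divides 1287, so solutions exist.
Back-substituting, 597×(135) + 1366×(-59) = 1.
So 597×(135) ≡ 1 (mod 1366); multiply by 1287: n ≡ 173745 (mod 1366).
Smallest nonnegative: n = 173745 mod 1366 = 263.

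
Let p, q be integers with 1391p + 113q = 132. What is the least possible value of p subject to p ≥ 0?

gcd(1391, 113) = 1.
1 divides 132, so solutions exist.
By Bézout, 1391×(42) + 113×(-517) = 1.
Scale by 132/1 = 132: (p₀, q₀) = (5544, -68244).
General solution: p = 5544 + 113t, q = -68244 - 1391t for integer t.
p ≥ 0: smallest is 5544 mod 113 = 7 (at t = -49), with q = -85.

7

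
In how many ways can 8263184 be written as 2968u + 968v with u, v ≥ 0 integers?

gcd(2968, 968) = 8  (2968 = 3·968 + 64, 968 = 15·64 + 8, 64 = 8·8).
Back-substituting, 2968·(-15) + 968·(46) = 8.
Scale by 1032898: one solution is (-15493470, 47513308). Reduce u mod 121: (96, 8242).
General: u = 96 + 121t, v = 8242 - 371t.
u ≥ 0 ⇒ t ≥ 0; v ≥ 0 ⇒ t ≤ 22. So t ∈ [0, 22]: 23 solutions.

23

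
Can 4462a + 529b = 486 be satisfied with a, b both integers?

no

gcd(4462, 529) = 23  (4462 = 8*529 + 230, 529 = 2*230 + 69, 230 = 3*69 + 23, 69 = 3*23).
23 does not divide 486 (remainder 3), so no integer solutions.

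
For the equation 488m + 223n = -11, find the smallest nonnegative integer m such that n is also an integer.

90

gcd(488, 223) = 1.
1 divides -11, so solutions exist.
By Bézout, 488*(-69) + 223*(151) = 1.
Scale by -11/1 = -11: (m₀, n₀) = (759, -1661).
General solution: m = 759 + 223t, n = -1661 - 488t for integer t.
m ≥ 0: smallest is 759 mod 223 = 90 (at t = -3), with n = -197.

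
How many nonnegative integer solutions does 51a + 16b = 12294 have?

15

gcd(51, 16):
  51 = 3·16 + 3
  16 = 5·3 + 1
  3 = 3·1
so gcd(51, 16) = 1.
Back-substitute for Bézout coefficients:
  1 = 16 - 5·3
  ... = 51·(-5) + 16·(16)
Scale by 12294: one solution is (-61470, 196704). Reduce a mod 16: (2, 762).
General: a = 2 + 16t, b = 762 - 51t.
a ≥ 0 ⇒ t ≥ 0; b ≥ 0 ⇒ t ≤ 14. So t ∈ [0, 14]: 15 solutions.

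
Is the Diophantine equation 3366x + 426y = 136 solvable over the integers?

gcd(3366, 426) = 6  (3366 = 7*426 + 384, 426 = 1*384 + 42, 384 = 9*42 + 6, 42 = 7*6).
6 does not divide 136 (remainder 4), so no integer solutions.

no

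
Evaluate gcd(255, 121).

gcd(255, 121) = 1  (255 = 2*121 + 13, 121 = 9*13 + 4, 13 = 3*4 + 1, 4 = 4*1).

1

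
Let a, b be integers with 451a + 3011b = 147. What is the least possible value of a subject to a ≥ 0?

gcd(3011, 451):
  3011 = 6×451 + 305
  451 = 1×305 + 146
  305 = 2×146 + 13
  146 = 11×13 + 3
  13 = 4×3 + 1
  3 = 3×1
so gcd(3011, 451) = 1.
1 divides 147, so solutions exist.
Back-substitute for Bézout coefficients:
  1 = 13 - 4×3
  ... = 451×(-928) + 3011×(139)
Scale by 147/1 = 147: (a₀, b₀) = (-136416, 20433).
General solution: a = -136416 + 3011t, b = 20433 - 451t for integer t.
a ≥ 0: smallest is -136416 mod 3011 = 2090 (at t = 46), with b = -313.

2090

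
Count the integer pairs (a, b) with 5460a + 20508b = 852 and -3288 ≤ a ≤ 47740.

gcd(20508, 5460):
  20508 = 3*5460 + 4128
  5460 = 1*4128 + 1332
  4128 = 3*1332 + 132
  1332 = 10*132 + 12
  132 = 11*12
so gcd(20508, 5460) = 12.
Back-substitute for Bézout coefficients:
  12 = 1332 - 10*132
  ... = 5460*(154) + 20508*(-41)
Scale by 71: particular solution (10934, -2911); reduce a mod 1709: (680, -181).
General solution: a = 680 + 1709t, b = -181 - 455t for integer t.
-3288 ≤ 680 + 1709t ≤ 47740 gives t ∈ [-2, 27], which is 30 values.

30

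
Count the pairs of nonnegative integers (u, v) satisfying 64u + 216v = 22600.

gcd(216, 64) = 8.
By Bézout, 64×(-10) + 216×(3) = 8.
One solution: (19, 99).
General: u = 19 + 27t, v = 99 - 8t.
u ≥ 0 ⇒ t ≥ 0; v ≥ 0 ⇒ t ≤ 12. So t ∈ [0, 12]: 13 solutions.

13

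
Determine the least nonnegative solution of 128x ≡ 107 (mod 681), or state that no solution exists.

gcd(681, 128) = 1.
1 divides 107, so solutions exist.
By Bézout, 128·(-133) + 681·(25) = 1.
So 128·(-133) ≡ 1 (mod 681); multiply by 107: x ≡ -14231 (mod 681).
Smallest nonnegative: x = -14231 mod 681 = 70.

70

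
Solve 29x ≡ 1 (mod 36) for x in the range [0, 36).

gcd(36, 29) = 1  (36 = 1·29 + 7, 29 = 4·7 + 1, 7 = 7·1).
Back-substituting, 29·(5) + 36·(-4) = 1.
So 29·5 ≡ 1 (mod 36), and 5 mod 36 = 5.

5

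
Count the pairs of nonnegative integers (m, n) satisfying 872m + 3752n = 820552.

3

gcd(3752, 872):
  3752 = 4*872 + 264
  872 = 3*264 + 80
  264 = 3*80 + 24
  80 = 3*24 + 8
  24 = 3*8
so gcd(3752, 872) = 8.
Back-substitute for Bézout coefficients:
  8 = 80 - 3*24
  ... = 872*(142) + 3752*(-33)
Scale by 102569: one solution is (14564798, -3384777). Reduce m mod 469: (3, 218).
General: m = 3 + 469t, n = 218 - 109t.
m ≥ 0 ⇒ t ≥ 0; n ≥ 0 ⇒ t ≤ 2. So t ∈ [0, 2]: 3 solutions.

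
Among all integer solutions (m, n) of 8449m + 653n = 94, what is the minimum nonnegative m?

gcd(8449, 653) = 1.
1 divides 94, so solutions exist.
By Bézout, 8449*(-49) + 653*(634) = 1.
Scale by 94/1 = 94: (m₀, n₀) = (-4606, 59596).
General solution: m = -4606 + 653t, n = 59596 - 8449t for integer t.
m ≥ 0: smallest is -4606 mod 653 = 618 (at t = 8), with n = -7996.

618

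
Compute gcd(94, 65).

gcd(94, 65):
  94 = 1*65 + 29
  65 = 2*29 + 7
  29 = 4*7 + 1
  7 = 7*1
so gcd(94, 65) = 1.

1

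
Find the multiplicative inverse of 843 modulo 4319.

gcd(4319, 843) = 1.
By Bézout, 843·(789) + 4319·(-154) = 1.
So 843·789 ≡ 1 (mod 4319), and 789 mod 4319 = 789.

789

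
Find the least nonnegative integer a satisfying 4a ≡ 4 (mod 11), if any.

gcd(11, 4) = 1  (11 = 2·4 + 3, 4 = 1·3 + 1, 3 = 3·1).
1 divides 4, so solutions exist.
Back-substituting, 4·(3) + 11·(-1) = 1.
So 4·(3) ≡ 1 (mod 11); multiply by 4: a ≡ 12 (mod 11).
Smallest nonnegative: a = 12 mod 11 = 1.

1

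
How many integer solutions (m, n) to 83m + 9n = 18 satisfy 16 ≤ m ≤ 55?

gcd(83, 9):
  83 = 9*9 + 2
  9 = 4*2 + 1
  2 = 2*1
so gcd(83, 9) = 1.
Back-substitute for Bézout coefficients:
  1 = 9 - 4*2
  ... = 83*(-4) + 9*(37)
Scale by 18: particular solution (-72, 666); reduce m mod 9: (0, 2).
General solution: m = 0 + 9t, n = 2 - 83t for integer t.
16 ≤ 0 + 9t ≤ 55 gives t ∈ [2, 6], which is 5 values.

5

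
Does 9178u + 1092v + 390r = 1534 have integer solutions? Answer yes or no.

gcd(9178, 1092) = 26.
gcd(26, 390) = 26.
26 divides 1534, so integer solutions exist.

yes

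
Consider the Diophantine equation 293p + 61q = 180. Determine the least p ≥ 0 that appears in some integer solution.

gcd(293, 61) = 1  (293 = 4·61 + 49, 61 = 1·49 + 12, 49 = 4·12 + 1, 12 = 12·1).
1 divides 180, so solutions exist.
Back-substituting, 293·(5) + 61·(-24) = 1.
Scale by 180/1 = 180: (p₀, q₀) = (900, -4320).
General solution: p = 900 + 61t, q = -4320 - 293t for integer t.
p ≥ 0: smallest is 900 mod 61 = 46 (at t = -14), with q = -218.

46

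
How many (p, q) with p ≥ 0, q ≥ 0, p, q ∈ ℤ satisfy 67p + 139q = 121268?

13

gcd(139, 67):
  139 = 2·67 + 5
  67 = 13·5 + 2
  5 = 2·2 + 1
  2 = 2·1
so gcd(139, 67) = 1.
Back-substitute for Bézout coefficients:
  1 = 5 - 2·2
  ... = 67·(-56) + 139·(27)
Scale by 121268: one solution is (-6791008, 3274236). Reduce p mod 139: (115, 817).
General: p = 115 + 139t, q = 817 - 67t.
p ≥ 0 ⇒ t ≥ 0; q ≥ 0 ⇒ t ≤ 12. So t ∈ [0, 12]: 13 solutions.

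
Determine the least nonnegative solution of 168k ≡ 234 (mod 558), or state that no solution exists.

gcd(558, 168) = 6  (558 = 3*168 + 54, 168 = 3*54 + 6, 54 = 9*6).
6 divides 234, so solutions exist.
Back-substituting, 168*(10) + 558*(-3) = 6.
So 168*(10) ≡ 6 (mod 558); multiply by 39: k ≡ 390 (mod 93).
Smallest nonnegative: k = 390 mod 93 = 18.

18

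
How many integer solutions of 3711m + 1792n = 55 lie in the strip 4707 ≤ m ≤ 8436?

gcd(3711, 1792) = 1.
By Bézout, 3711×(127) + 1792×(-263) = 1.
Particular solution: (1609, -3332).
General solution: m = 1609 + 1792t, n = -3332 - 3711t for integer t.
4707 ≤ 1609 + 1792t ≤ 8436 gives t ∈ [2, 3], which is 2 values.

2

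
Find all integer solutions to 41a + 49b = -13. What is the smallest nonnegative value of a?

gcd(49, 41) = 1  (49 = 1×41 + 8, 41 = 5×8 + 1, 8 = 8×1).
1 divides -13, so solutions exist.
Back-substituting, 41×(6) + 49×(-5) = 1.
Scale by -13/1 = -13: (a₀, b₀) = (-78, 65).
General solution: a = -78 + 49t, b = 65 - 41t for integer t.
a ≥ 0: smallest is -78 mod 49 = 20 (at t = 2), with b = -17.

20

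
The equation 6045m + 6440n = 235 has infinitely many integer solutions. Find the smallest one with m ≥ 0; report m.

407

gcd(6440, 6045) = 5  (6440 = 1×6045 + 395, 6045 = 15×395 + 120, 395 = 3×120 + 35, 120 = 3×35 + 15, 35 = 2×15 + 5, 15 = 3×5).
5 divides 235, so solutions exist.
Back-substituting, 6045×(-375) + 6440×(352) = 5.
Scale by 235/5 = 47: (m₀, n₀) = (-17625, 16544).
General solution: m = -17625 + 1288t, n = 16544 - 1209t for integer t.
m ≥ 0: smallest is -17625 mod 1288 = 407 (at t = 14), with n = -382.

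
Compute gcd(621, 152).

1

gcd(621, 152):
  621 = 4·152 + 13
  152 = 11·13 + 9
  13 = 1·9 + 4
  9 = 2·4 + 1
  4 = 4·1
so gcd(621, 152) = 1.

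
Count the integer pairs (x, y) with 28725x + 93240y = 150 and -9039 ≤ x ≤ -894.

2

gcd(93240, 28725) = 15  (93240 = 3×28725 + 7065, 28725 = 4×7065 + 465, 7065 = 15×465 + 90, 465 = 5×90 + 15, 90 = 6×15).
Back-substituting, 28725×(1003) + 93240×(-309) = 15.
Scale by 10: particular solution (10030, -3090); reduce x mod 6216: (3814, -1175).
General solution: x = 3814 + 6216t, y = -1175 - 1915t for integer t.
-9039 ≤ 3814 + 6216t ≤ -894 gives t ∈ [-2, -1], which is 2 values.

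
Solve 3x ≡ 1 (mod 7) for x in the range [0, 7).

5

gcd(7, 3) = 1  (7 = 2·3 + 1, 3 = 3·1).
Back-substituting, 3·(-2) + 7·(1) = 1.
So 3·-2 ≡ 1 (mod 7), and -2 mod 7 = 5.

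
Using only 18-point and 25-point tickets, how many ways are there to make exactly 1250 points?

Need nonnegative integers with 18j + 25k = 1250.
gcd(18, 25) = 1, and 18·(7) + 25·(-5) = 1.
So (j₀, k₀) = (8750, -6250); general j = 8750 + 25t, k = -6250 - 18t.
j ≥ 0 ⇒ t ≥ -350; k ≥ 0 ⇒ t ≤ -348. That's 3 values of t.

3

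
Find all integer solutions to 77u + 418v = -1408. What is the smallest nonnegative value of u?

gcd(418, 77) = 11.
11 divides -1408, so solutions exist.
By Bézout, 77*(11) + 418*(-2) = 11.
Scale by -1408/11 = -128: (u₀, v₀) = (-1408, 256).
General solution: u = -1408 + 38t, v = 256 - 7t for integer t.
u ≥ 0: smallest is -1408 mod 38 = 36 (at t = 38), with v = -10.

36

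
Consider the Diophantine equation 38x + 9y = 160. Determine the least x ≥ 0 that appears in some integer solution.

gcd(38, 9):
  38 = 4×9 + 2
  9 = 4×2 + 1
  2 = 2×1
so gcd(38, 9) = 1.
1 divides 160, so solutions exist.
Back-substitute for Bézout coefficients:
  1 = 9 - 4×2
  ... = 38×(-4) + 9×(17)
Scale by 160/1 = 160: (x₀, y₀) = (-640, 2720).
General solution: x = -640 + 9t, y = 2720 - 38t for integer t.
x ≥ 0: smallest is -640 mod 9 = 8 (at t = 72), with y = -16.

8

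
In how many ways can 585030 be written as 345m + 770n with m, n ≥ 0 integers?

11

gcd(770, 345):
  770 = 2·345 + 80
  345 = 4·80 + 25
  80 = 3·25 + 5
  25 = 5·5
so gcd(770, 345) = 5.
Back-substitute for Bézout coefficients:
  5 = 80 - 3·25
  ... = 345·(-29) + 770·(13)
Scale by 117006: one solution is (-3393174, 1521078). Reduce m mod 154: (62, 732).
General: m = 62 + 154t, n = 732 - 69t.
m ≥ 0 ⇒ t ≥ 0; n ≥ 0 ⇒ t ≤ 10. So t ∈ [0, 10]: 11 solutions.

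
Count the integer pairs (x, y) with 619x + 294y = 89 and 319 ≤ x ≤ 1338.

gcd(619, 294) = 1  (619 = 2·294 + 31, 294 = 9·31 + 15, 31 = 2·15 + 1, 15 = 15·1).
Back-substituting, 619·(19) + 294·(-40) = 1.
Scale by 89: particular solution (1691, -3560); reduce x mod 294: (221, -465).
General solution: x = 221 + 294t, y = -465 - 619t for integer t.
319 ≤ 221 + 294t ≤ 1338 gives t ∈ [1, 3], which is 3 values.

3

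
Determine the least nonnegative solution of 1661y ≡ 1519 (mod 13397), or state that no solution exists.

gcd(13397, 1661) = 1  (13397 = 8·1661 + 109, 1661 = 15·109 + 26, 109 = 4·26 + 5, 26 = 5·5 + 1, 5 = 5·1).
1 divides 1519, so solutions exist.
Back-substituting, 1661·(2581) + 13397·(-320) = 1.
So 1661·(2581) ≡ 1 (mod 13397); multiply by 1519: y ≡ 3920539 (mod 13397).
Smallest nonnegative: y = 3920539 mod 13397 = 8615.

8615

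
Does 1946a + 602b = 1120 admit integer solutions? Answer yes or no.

yes

gcd(1946, 602) = 14  (1946 = 3·602 + 140, 602 = 4·140 + 42, 140 = 3·42 + 14, 42 = 3·14).
14 divides 1120, so integer solutions exist.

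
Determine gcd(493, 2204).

29

gcd(2204, 493):
  2204 = 4×493 + 232
  493 = 2×232 + 29
  232 = 8×29
so gcd(2204, 493) = 29.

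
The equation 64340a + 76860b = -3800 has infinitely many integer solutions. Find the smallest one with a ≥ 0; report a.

2063

gcd(76860, 64340):
  76860 = 1*64340 + 12520
  64340 = 5*12520 + 1740
  12520 = 7*1740 + 340
  1740 = 5*340 + 40
  340 = 8*40 + 20
  40 = 2*20
so gcd(76860, 64340) = 20.
20 divides -3800, so solutions exist.
Back-substitute for Bézout coefficients:
  20 = 340 - 8*40
  ... = 64340*(-1811) + 76860*(1516)
Scale by -3800/20 = -190: (a₀, b₀) = (344090, -288040).
General solution: a = 344090 + 3843t, b = -288040 - 3217t for integer t.
a ≥ 0: smallest is 344090 mod 3843 = 2063 (at t = -89), with b = -1727.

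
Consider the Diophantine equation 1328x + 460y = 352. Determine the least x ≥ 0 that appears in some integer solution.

gcd(1328, 460):
  1328 = 2×460 + 408
  460 = 1×408 + 52
  408 = 7×52 + 44
  52 = 1×44 + 8
  44 = 5×8 + 4
  8 = 2×4
so gcd(1328, 460) = 4.
4 divides 352, so solutions exist.
Back-substitute for Bézout coefficients:
  4 = 44 - 5×8
  ... = 1328×(53) + 460×(-153)
Scale by 352/4 = 88: (x₀, y₀) = (4664, -13464).
General solution: x = 4664 + 115t, y = -13464 - 332t for integer t.
x ≥ 0: smallest is 4664 mod 115 = 64 (at t = -40), with y = -184.

64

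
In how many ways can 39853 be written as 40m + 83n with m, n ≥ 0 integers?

gcd(83, 40) = 1.
By Bézout, 40·(27) + 83·(-13) = 1.
One solution: (19, 471).
General: m = 19 + 83t, n = 471 - 40t.
m ≥ 0 ⇒ t ≥ 0; n ≥ 0 ⇒ t ≤ 11. So t ∈ [0, 11]: 12 solutions.

12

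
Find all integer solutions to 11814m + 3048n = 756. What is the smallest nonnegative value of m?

gcd(11814, 3048):
  11814 = 3*3048 + 2670
  3048 = 1*2670 + 378
  2670 = 7*378 + 24
  378 = 15*24 + 18
  24 = 1*18 + 6
  18 = 3*6
so gcd(11814, 3048) = 6.
6 divides 756, so solutions exist.
Back-substitute for Bézout coefficients:
  6 = 24 - 1*18
  ... = 11814*(129) + 3048*(-500)
Scale by 756/6 = 126: (m₀, n₀) = (16254, -63000).
General solution: m = 16254 + 508t, n = -63000 - 1969t for integer t.
m ≥ 0: smallest is 16254 mod 508 = 506 (at t = -31), with n = -1961.

506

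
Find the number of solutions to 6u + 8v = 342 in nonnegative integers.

gcd(8, 6) = 2.
By Bézout, 6·(-1) + 8·(1) = 2.
One solution: (1, 42).
General: u = 1 + 4t, v = 42 - 3t.
u ≥ 0 ⇒ t ≥ 0; v ≥ 0 ⇒ t ≤ 14. So t ∈ [0, 14]: 15 solutions.

15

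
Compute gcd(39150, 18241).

29

gcd(39150, 18241):
  39150 = 2*18241 + 2668
  18241 = 6*2668 + 2233
  2668 = 1*2233 + 435
  2233 = 5*435 + 58
  435 = 7*58 + 29
  58 = 2*29
so gcd(39150, 18241) = 29.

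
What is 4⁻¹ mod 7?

2

gcd(7, 4) = 1.
By Bézout, 4·(2) + 7·(-1) = 1.
So 4·2 ≡ 1 (mod 7), and 2 mod 7 = 2.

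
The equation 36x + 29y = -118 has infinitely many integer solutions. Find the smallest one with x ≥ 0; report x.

8

gcd(36, 29):
  36 = 1*29 + 7
  29 = 4*7 + 1
  7 = 7*1
so gcd(36, 29) = 1.
1 divides -118, so solutions exist.
Back-substitute for Bézout coefficients:
  1 = 29 - 4*7
  ... = 36*(-4) + 29*(5)
Scale by -118/1 = -118: (x₀, y₀) = (472, -590).
General solution: x = 472 + 29t, y = -590 - 36t for integer t.
x ≥ 0: smallest is 472 mod 29 = 8 (at t = -16), with y = -14.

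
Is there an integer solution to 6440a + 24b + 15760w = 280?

gcd(6440, 24):
  6440 = 268·24 + 8
  24 = 3·8
so gcd(6440, 24) = 8.
gcd(8, 15760) = 8.
8 divides 280, so integer solutions exist.

yes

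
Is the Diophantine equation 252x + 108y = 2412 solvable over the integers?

gcd(252, 108) = 36.
36 divides 2412, so integer solutions exist.

yes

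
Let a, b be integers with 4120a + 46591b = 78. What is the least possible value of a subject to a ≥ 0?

gcd(46591, 4120):
  46591 = 11*4120 + 1271
  4120 = 3*1271 + 307
  1271 = 4*307 + 43
  307 = 7*43 + 6
  43 = 7*6 + 1
  6 = 6*1
so gcd(46591, 4120) = 1.
1 divides 78, so solutions exist.
Back-substitute for Bézout coefficients:
  1 = 43 - 7*6
  ... = 4120*(-7588) + 46591*(671)
Scale by 78/1 = 78: (a₀, b₀) = (-591864, 52338).
General solution: a = -591864 + 46591t, b = 52338 - 4120t for integer t.
a ≥ 0: smallest is -591864 mod 46591 = 13819 (at t = 13), with b = -1222.

13819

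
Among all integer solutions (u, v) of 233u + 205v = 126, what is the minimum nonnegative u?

107

gcd(233, 205) = 1  (233 = 1·205 + 28, 205 = 7·28 + 9, 28 = 3·9 + 1, 9 = 9·1).
1 divides 126, so solutions exist.
Back-substituting, 233·(22) + 205·(-25) = 1.
Scale by 126/1 = 126: (u₀, v₀) = (2772, -3150).
General solution: u = 2772 + 205t, v = -3150 - 233t for integer t.
u ≥ 0: smallest is 2772 mod 205 = 107 (at t = -13), with v = -121.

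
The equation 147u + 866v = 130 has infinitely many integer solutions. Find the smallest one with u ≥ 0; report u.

gcd(866, 147):
  866 = 5·147 + 131
  147 = 1·131 + 16
  131 = 8·16 + 3
  16 = 5·3 + 1
  3 = 3·1
so gcd(866, 147) = 1.
1 divides 130, so solutions exist.
Back-substitute for Bézout coefficients:
  1 = 16 - 5·3
  ... = 147·(271) + 866·(-46)
Scale by 130/1 = 130: (u₀, v₀) = (35230, -5980).
General solution: u = 35230 + 866t, v = -5980 - 147t for integer t.
u ≥ 0: smallest is 35230 mod 866 = 590 (at t = -40), with v = -100.

590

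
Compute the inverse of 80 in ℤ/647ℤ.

461

gcd(647, 80):
  647 = 8·80 + 7
  80 = 11·7 + 3
  7 = 2·3 + 1
  3 = 3·1
so gcd(647, 80) = 1.
Back-substitute for Bézout coefficients:
  1 = 7 - 2·3
  ... = 80·(-186) + 647·(23)
So 80·-186 ≡ 1 (mod 647), and -186 mod 647 = 461.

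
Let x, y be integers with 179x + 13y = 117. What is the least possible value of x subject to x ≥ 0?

gcd(179, 13) = 1  (179 = 13×13 + 10, 13 = 1×10 + 3, 10 = 3×3 + 1, 3 = 3×1).
1 divides 117, so solutions exist.
Back-substituting, 179×(4) + 13×(-55) = 1.
Scale by 117/1 = 117: (x₀, y₀) = (468, -6435).
General solution: x = 468 + 13t, y = -6435 - 179t for integer t.
x ≥ 0: smallest is 468 mod 13 = 0 (at t = -36), with y = 9.

0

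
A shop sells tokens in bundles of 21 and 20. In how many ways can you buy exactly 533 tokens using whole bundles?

1

Need nonnegative integers with 21j + 20k = 533.
gcd(21, 20) = 1, and 21·(1) + 20·(-1) = 1.
So (j₀, k₀) = (533, -533); general j = 533 + 20t, k = -533 - 21t.
j ≥ 0 ⇒ t ≥ -26; k ≥ 0 ⇒ t ≤ -26. That's 1 value of t.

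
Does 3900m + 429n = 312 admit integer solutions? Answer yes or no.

gcd(3900, 429) = 39.
39 divides 312, so integer solutions exist.

yes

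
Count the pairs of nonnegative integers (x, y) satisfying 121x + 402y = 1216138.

25

gcd(402, 121) = 1  (402 = 3*121 + 39, 121 = 3*39 + 4, 39 = 9*4 + 3, 4 = 1*3 + 1, 3 = 3*1).
Back-substituting, 121*(103) + 402*(-31) = 1.
Scale by 1216138: one solution is (125262214, -37700278). Reduce x mod 402: (220, 2959).
General: x = 220 + 402t, y = 2959 - 121t.
x ≥ 0 ⇒ t ≥ 0; y ≥ 0 ⇒ t ≤ 24. So t ∈ [0, 24]: 25 solutions.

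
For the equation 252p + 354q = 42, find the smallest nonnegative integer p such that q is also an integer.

10

gcd(354, 252) = 6  (354 = 1·252 + 102, 252 = 2·102 + 48, 102 = 2·48 + 6, 48 = 8·6).
6 divides 42, so solutions exist.
Back-substituting, 252·(-7) + 354·(5) = 6.
Scale by 42/6 = 7: (p₀, q₀) = (-49, 35).
General solution: p = -49 + 59t, q = 35 - 42t for integer t.
p ≥ 0: smallest is -49 mod 59 = 10 (at t = 1), with q = -7.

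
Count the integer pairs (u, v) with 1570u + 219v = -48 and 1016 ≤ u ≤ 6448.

24

gcd(1570, 219) = 1  (1570 = 7*219 + 37, 219 = 5*37 + 34, 37 = 1*34 + 3, 34 = 11*3 + 1, 3 = 3*1).
Back-substituting, 1570*(-71) + 219*(509) = 1.
Scale by -48: particular solution (3408, -24432); reduce u mod 219: (123, -882).
General solution: u = 123 + 219t, v = -882 - 1570t for integer t.
1016 ≤ 123 + 219t ≤ 6448 gives t ∈ [5, 28], which is 24 values.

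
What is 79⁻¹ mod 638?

gcd(638, 79) = 1  (638 = 8*79 + 6, 79 = 13*6 + 1, 6 = 6*1).
Back-substituting, 79*(105) + 638*(-13) = 1.
So 79*105 ≡ 1 (mod 638), and 105 mod 638 = 105.

105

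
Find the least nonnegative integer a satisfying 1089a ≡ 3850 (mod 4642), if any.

76

gcd(4642, 1089) = 11  (4642 = 4*1089 + 286, 1089 = 3*286 + 231, 286 = 1*231 + 55, 231 = 4*55 + 11, 55 = 5*11).
11 divides 3850, so solutions exist.
Back-substituting, 1089*(81) + 4642*(-19) = 11.
So 1089*(81) ≡ 11 (mod 4642); multiply by 350: a ≡ 28350 (mod 422).
Smallest nonnegative: a = 28350 mod 422 = 76.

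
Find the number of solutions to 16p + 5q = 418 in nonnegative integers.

5

gcd(16, 5) = 1.
By Bézout, 16·(1) + 5·(-3) = 1.
One solution: (3, 74).
General: p = 3 + 5t, q = 74 - 16t.
p ≥ 0 ⇒ t ≥ 0; q ≥ 0 ⇒ t ≤ 4. So t ∈ [0, 4]: 5 solutions.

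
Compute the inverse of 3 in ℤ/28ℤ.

gcd(28, 3) = 1  (28 = 9*3 + 1, 3 = 3*1).
Back-substituting, 3*(-9) + 28*(1) = 1.
So 3*-9 ≡ 1 (mod 28), and -9 mod 28 = 19.

19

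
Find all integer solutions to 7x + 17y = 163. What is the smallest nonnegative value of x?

gcd(17, 7):
  17 = 2·7 + 3
  7 = 2·3 + 1
  3 = 3·1
so gcd(17, 7) = 1.
1 divides 163, so solutions exist.
Back-substitute for Bézout coefficients:
  1 = 7 - 2·3
  ... = 7·(5) + 17·(-2)
Scale by 163/1 = 163: (x₀, y₀) = (815, -326).
General solution: x = 815 + 17t, y = -326 - 7t for integer t.
x ≥ 0: smallest is 815 mod 17 = 16 (at t = -47), with y = 3.

16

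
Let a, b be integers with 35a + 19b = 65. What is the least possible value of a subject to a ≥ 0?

10

gcd(35, 19) = 1  (35 = 1*19 + 16, 19 = 1*16 + 3, 16 = 5*3 + 1, 3 = 3*1).
1 divides 65, so solutions exist.
Back-substituting, 35*(6) + 19*(-11) = 1.
Scale by 65/1 = 65: (a₀, b₀) = (390, -715).
General solution: a = 390 + 19t, b = -715 - 35t for integer t.
a ≥ 0: smallest is 390 mod 19 = 10 (at t = -20), with b = -15.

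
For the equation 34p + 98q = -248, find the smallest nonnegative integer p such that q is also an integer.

gcd(98, 34):
  98 = 2·34 + 30
  34 = 1·30 + 4
  30 = 7·4 + 2
  4 = 2·2
so gcd(98, 34) = 2.
2 divides -248, so solutions exist.
Back-substitute for Bézout coefficients:
  2 = 30 - 7·4
  ... = 34·(-23) + 98·(8)
Scale by -248/2 = -124: (p₀, q₀) = (2852, -992).
General solution: p = 2852 + 49t, q = -992 - 17t for integer t.
p ≥ 0: smallest is 2852 mod 49 = 10 (at t = -58), with q = -6.

10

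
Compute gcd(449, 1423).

1

gcd(1423, 449):
  1423 = 3×449 + 76
  449 = 5×76 + 69
  76 = 1×69 + 7
  69 = 9×7 + 6
  7 = 1×6 + 1
  6 = 6×1
so gcd(1423, 449) = 1.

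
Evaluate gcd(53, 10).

gcd(53, 10):
  53 = 5×10 + 3
  10 = 3×3 + 1
  3 = 3×1
so gcd(53, 10) = 1.

1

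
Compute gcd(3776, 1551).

gcd(3776, 1551):
  3776 = 2·1551 + 674
  1551 = 2·674 + 203
  674 = 3·203 + 65
  203 = 3·65 + 8
  65 = 8·8 + 1
  8 = 8·1
so gcd(3776, 1551) = 1.

1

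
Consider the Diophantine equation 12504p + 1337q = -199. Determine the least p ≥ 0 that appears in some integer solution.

gcd(12504, 1337):
  12504 = 9·1337 + 471
  1337 = 2·471 + 395
  471 = 1·395 + 76
  395 = 5·76 + 15
  76 = 5·15 + 1
  15 = 15·1
so gcd(12504, 1337) = 1.
1 divides -199, so solutions exist.
Back-substitute for Bézout coefficients:
  1 = 76 - 5·15
  ... = 12504·(88) + 1337·(-823)
Scale by -199/1 = -199: (p₀, q₀) = (-17512, 163777).
General solution: p = -17512 + 1337t, q = 163777 - 12504t for integer t.
p ≥ 0: smallest is -17512 mod 1337 = 1206 (at t = 14), with q = -11279.

1206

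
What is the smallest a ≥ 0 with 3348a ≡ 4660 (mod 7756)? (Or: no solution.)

979

gcd(7756, 3348):
  7756 = 2*3348 + 1060
  3348 = 3*1060 + 168
  1060 = 6*168 + 52
  168 = 3*52 + 12
  52 = 4*12 + 4
  12 = 3*4
so gcd(7756, 3348) = 4.
4 divides 4660, so solutions exist.
Back-substitute for Bézout coefficients:
  4 = 52 - 4*12
  ... = 3348*(-600) + 7756*(259)
So 3348*(-600) ≡ 4 (mod 7756); multiply by 1165: a ≡ -699000 (mod 1939).
Smallest nonnegative: a = -699000 mod 1939 = 979.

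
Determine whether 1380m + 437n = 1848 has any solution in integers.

no

gcd(1380, 437) = 23.
23 does not divide 1848 (remainder 8), so no integer solutions.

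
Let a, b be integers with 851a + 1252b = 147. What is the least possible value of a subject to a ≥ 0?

9

gcd(1252, 851) = 1.
1 divides 147, so solutions exist.
By Bézout, 851×(-281) + 1252×(191) = 1.
Scale by 147/1 = 147: (a₀, b₀) = (-41307, 28077).
General solution: a = -41307 + 1252t, b = 28077 - 851t for integer t.
a ≥ 0: smallest is -41307 mod 1252 = 9 (at t = 33), with b = -6.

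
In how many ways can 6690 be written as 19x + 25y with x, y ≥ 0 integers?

14

gcd(25, 19) = 1  (25 = 1·19 + 6, 19 = 3·6 + 1, 6 = 6·1).
Back-substituting, 19·(4) + 25·(-3) = 1.
Scale by 6690: one solution is (26760, -20070). Reduce x mod 25: (10, 260).
General: x = 10 + 25t, y = 260 - 19t.
x ≥ 0 ⇒ t ≥ 0; y ≥ 0 ⇒ t ≤ 13. So t ∈ [0, 13]: 14 solutions.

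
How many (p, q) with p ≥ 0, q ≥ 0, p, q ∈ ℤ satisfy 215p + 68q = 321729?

gcd(215, 68):
  215 = 3×68 + 11
  68 = 6×11 + 2
  11 = 5×2 + 1
  2 = 2×1
so gcd(215, 68) = 1.
Back-substitute for Bézout coefficients:
  1 = 11 - 5×2
  ... = 215×(31) + 68×(-98)
Scale by 321729: one solution is (9973599, -31529442). Reduce p mod 68: (39, 4608).
General: p = 39 + 68t, q = 4608 - 215t.
p ≥ 0 ⇒ t ≥ 0; q ≥ 0 ⇒ t ≤ 21. So t ∈ [0, 21]: 22 solutions.

22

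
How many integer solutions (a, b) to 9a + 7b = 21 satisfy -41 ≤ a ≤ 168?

gcd(9, 7) = 1.
By Bézout, 9×(-3) + 7×(4) = 1.
Particular solution: (0, 3).
General solution: a = 0 + 7t, b = 3 - 9t for integer t.
-41 ≤ 0 + 7t ≤ 168 gives t ∈ [-5, 24], which is 30 values.

30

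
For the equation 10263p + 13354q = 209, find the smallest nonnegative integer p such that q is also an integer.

419

gcd(13354, 10263):
  13354 = 1*10263 + 3091
  10263 = 3*3091 + 990
  3091 = 3*990 + 121
  990 = 8*121 + 22
  121 = 5*22 + 11
  22 = 2*11
so gcd(13354, 10263) = 11.
11 divides 209, so solutions exist.
Back-substitute for Bézout coefficients:
  11 = 121 - 5*22
  ... = 10263*(-553) + 13354*(425)
Scale by 209/11 = 19: (p₀, q₀) = (-10507, 8075).
General solution: p = -10507 + 1214t, q = 8075 - 933t for integer t.
p ≥ 0: smallest is -10507 mod 1214 = 419 (at t = 9), with q = -322.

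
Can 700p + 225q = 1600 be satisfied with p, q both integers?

yes

gcd(700, 225) = 25.
25 divides 1600, so integer solutions exist.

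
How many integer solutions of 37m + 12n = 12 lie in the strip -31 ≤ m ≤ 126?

13

gcd(37, 12) = 1  (37 = 3*12 + 1, 12 = 12*1).
Back-substituting, 37*(1) + 12*(-3) = 1.
Scale by 12: particular solution (12, -36); reduce m mod 12: (0, 1).
General solution: m = 0 + 12t, n = 1 - 37t for integer t.
-31 ≤ 0 + 12t ≤ 126 gives t ∈ [-2, 10], which is 13 values.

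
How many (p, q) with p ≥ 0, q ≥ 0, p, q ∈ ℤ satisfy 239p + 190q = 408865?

gcd(239, 190) = 1.
By Bézout, 239×(-31) + 190×(39) = 1.
One solution: (85, 2045).
General: p = 85 + 190t, q = 2045 - 239t.
p ≥ 0 ⇒ t ≥ 0; q ≥ 0 ⇒ t ≤ 8. So t ∈ [0, 8]: 9 solutions.

9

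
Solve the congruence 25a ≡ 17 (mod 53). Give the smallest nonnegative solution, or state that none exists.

gcd(53, 25) = 1  (53 = 2×25 + 3, 25 = 8×3 + 1, 3 = 3×1).
1 divides 17, so solutions exist.
Back-substituting, 25×(17) + 53×(-8) = 1.
So 25×(17) ≡ 1 (mod 53); multiply by 17: a ≡ 289 (mod 53).
Smallest nonnegative: a = 289 mod 53 = 24.

24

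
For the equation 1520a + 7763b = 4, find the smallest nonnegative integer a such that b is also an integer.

7620

gcd(7763, 1520):
  7763 = 5·1520 + 163
  1520 = 9·163 + 53
  163 = 3·53 + 4
  53 = 13·4 + 1
  4 = 4·1
so gcd(7763, 1520) = 1.
1 divides 4, so solutions exist.
Back-substitute for Bézout coefficients:
  1 = 53 - 13·4
  ... = 1520·(1905) + 7763·(-373)
Scale by 4/1 = 4: (a₀, b₀) = (7620, -1492).
General solution: a = 7620 + 7763t, b = -1492 - 1520t for integer t.
a ≥ 0: smallest is 7620 mod 7763 = 7620 (at t = 0), with b = -1492.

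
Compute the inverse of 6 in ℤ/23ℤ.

gcd(23, 6) = 1.
By Bézout, 6·(4) + 23·(-1) = 1.
So 6·4 ≡ 1 (mod 23), and 4 mod 23 = 4.

4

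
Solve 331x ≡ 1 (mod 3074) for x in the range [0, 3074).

gcd(3074, 331) = 1  (3074 = 9·331 + 95, 331 = 3·95 + 46, 95 = 2·46 + 3, 46 = 15·3 + 1, 3 = 3·1).
Back-substituting, 331·(1003) + 3074·(-108) = 1.
So 331·1003 ≡ 1 (mod 3074), and 1003 mod 3074 = 1003.

1003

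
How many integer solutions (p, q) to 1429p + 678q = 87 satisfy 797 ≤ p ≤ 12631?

17

gcd(1429, 678) = 1  (1429 = 2×678 + 73, 678 = 9×73 + 21, 73 = 3×21 + 10, 21 = 2×10 + 1, 10 = 10×1).
Back-substituting, 1429×(-65) + 678×(137) = 1.
Scale by 87: particular solution (-5655, 11919); reduce p mod 678: (447, -942).
General solution: p = 447 + 678t, q = -942 - 1429t for integer t.
797 ≤ 447 + 678t ≤ 12631 gives t ∈ [1, 17], which is 17 values.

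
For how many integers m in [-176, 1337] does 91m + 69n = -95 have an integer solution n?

gcd(91, 69) = 1  (91 = 1·69 + 22, 69 = 3·22 + 3, 22 = 7·3 + 1, 3 = 3·1).
Back-substituting, 91·(22) + 69·(-29) = 1.
Scale by -95: particular solution (-2090, 2755); reduce m mod 69: (49, -66).
General solution: m = 49 + 69t, n = -66 - 91t for integer t.
-176 ≤ 49 + 69t ≤ 1337 gives t ∈ [-3, 18], which is 22 values.

22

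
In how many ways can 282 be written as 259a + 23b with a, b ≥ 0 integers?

1

gcd(259, 23) = 1  (259 = 11*23 + 6, 23 = 3*6 + 5, 6 = 1*5 + 1, 5 = 5*1).
Back-substituting, 259*(4) + 23*(-45) = 1.
Scale by 282: one solution is (1128, -12690). Reduce a mod 23: (1, 1).
General: a = 1 + 23t, b = 1 - 259t.
a ≥ 0 ⇒ t ≥ 0; b ≥ 0 ⇒ t ≤ 0. So t ∈ [0, 0]: 1 solution.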